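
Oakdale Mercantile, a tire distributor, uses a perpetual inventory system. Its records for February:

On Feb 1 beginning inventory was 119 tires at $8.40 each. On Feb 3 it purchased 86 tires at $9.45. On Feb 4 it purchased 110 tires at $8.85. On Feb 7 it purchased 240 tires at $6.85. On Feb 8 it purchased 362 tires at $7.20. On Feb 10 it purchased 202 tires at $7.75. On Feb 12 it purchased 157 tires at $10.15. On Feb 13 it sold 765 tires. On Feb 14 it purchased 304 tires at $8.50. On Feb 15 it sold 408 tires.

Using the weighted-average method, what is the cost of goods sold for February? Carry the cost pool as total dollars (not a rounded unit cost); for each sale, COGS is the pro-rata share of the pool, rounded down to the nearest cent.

COGS = $9,449.89

After Feb 1: 119 on hand, pool $999.60 (≈ $8.4000 each)
After Feb 3: 205 on hand, pool $1,812.30 (≈ $8.8405 each)
After Feb 4: 315 on hand, pool $2,785.80 (≈ $8.8438 each)
After Feb 7: 555 on hand, pool $4,429.80 (≈ $7.9816 each)
After Feb 8: 917 on hand, pool $7,036.20 (≈ $7.6731 each)
After Feb 10: 1119 on hand, pool $8,601.70 (≈ $7.6870 each)
After Feb 12: 1276 on hand, pool $10,195.25 (≈ $7.9900 each)
Feb 13, sell 765: 765/1276 × $10,195.25 → $6,112.35
After Feb 14: 815 on hand, pool $6,666.90 (≈ $8.1802 each)
Feb 15, sell 408: 408/815 × $6,666.90 → $3,337.54
Total COGS = $6,112.35 + $3,337.54 = $9,449.89
Ending inventory (cost pool remaining) = $3,329.36
Check: goods available $12,779.25 = COGS $9,449.89 + ending $3,329.36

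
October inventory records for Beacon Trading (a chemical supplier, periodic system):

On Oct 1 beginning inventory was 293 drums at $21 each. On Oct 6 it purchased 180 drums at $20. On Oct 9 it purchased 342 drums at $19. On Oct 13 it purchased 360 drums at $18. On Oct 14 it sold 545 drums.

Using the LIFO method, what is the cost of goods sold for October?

COGS = $9,995

Oct 14, 545 sold [LIFO — newest first]: 360 @ $18 + 185 @ $19 = $9,995
Ending inventory: 293 @ $21 + 180 @ $20 + 157 @ $19 = $12,736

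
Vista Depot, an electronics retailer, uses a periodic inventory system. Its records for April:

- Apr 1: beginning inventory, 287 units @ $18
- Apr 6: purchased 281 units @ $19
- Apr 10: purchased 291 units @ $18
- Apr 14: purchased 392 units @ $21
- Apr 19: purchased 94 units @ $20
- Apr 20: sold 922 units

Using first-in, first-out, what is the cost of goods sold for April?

COGS = $17,066

Apr 20, 922 sold [FIFO — oldest first]: 287 @ $18 + 281 @ $19 + 291 @ $18 + 63 @ $21 = $17,066
Ending inventory: 329 @ $21 + 94 @ $20 = $8,789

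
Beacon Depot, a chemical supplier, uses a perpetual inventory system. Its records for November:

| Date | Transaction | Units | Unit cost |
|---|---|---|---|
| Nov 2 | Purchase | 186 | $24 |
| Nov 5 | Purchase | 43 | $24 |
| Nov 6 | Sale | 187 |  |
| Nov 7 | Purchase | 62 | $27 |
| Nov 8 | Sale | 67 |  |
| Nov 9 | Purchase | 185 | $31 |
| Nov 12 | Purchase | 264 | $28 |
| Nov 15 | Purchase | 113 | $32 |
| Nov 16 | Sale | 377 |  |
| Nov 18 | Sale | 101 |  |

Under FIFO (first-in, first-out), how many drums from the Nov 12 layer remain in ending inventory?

Nov 6, 187 sold [FIFO — oldest first]: 186 @ $24 + 1 @ $24 = $4,488
Nov 8, 67 sold [FIFO — oldest first]: 42 @ $24 + 25 @ $27 = $1,683
Nov 16, 377 sold [FIFO — oldest first]: 37 @ $27 + 185 @ $31 + 155 @ $28 = $11,074
Nov 18, 101 sold [FIFO — oldest first]: 101 @ $28 = $2,828
Total COGS = $4,488 + $1,683 + $11,074 + $2,828 = $20,073
Ending inventory: 8 @ $28 + 113 @ $32 = $3,840
Check: goods available $23,913 = COGS $20,073 + ending $3,840

8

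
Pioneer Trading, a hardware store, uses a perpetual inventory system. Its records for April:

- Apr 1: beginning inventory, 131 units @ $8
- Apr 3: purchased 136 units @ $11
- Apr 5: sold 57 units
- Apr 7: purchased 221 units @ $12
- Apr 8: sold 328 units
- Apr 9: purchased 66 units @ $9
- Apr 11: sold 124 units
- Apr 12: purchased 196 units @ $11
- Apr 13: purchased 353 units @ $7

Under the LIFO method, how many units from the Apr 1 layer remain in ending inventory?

Apr 5, 57 sold [LIFO — newest first]: 57 @ $11 = $627
Apr 8, 328 sold [LIFO — newest first]: 221 @ $12 + 79 @ $11 + 28 @ $8 = $3,745
Apr 11, 124 sold [LIFO — newest first]: 66 @ $9 + 58 @ $8 = $1,058
Total COGS = $627 + $3,745 + $1,058 = $5,430
Ending inventory: 45 @ $8 + 196 @ $11 + 353 @ $7 = $4,987
Check: goods available $10,417 = COGS $5,430 + ending $4,987

45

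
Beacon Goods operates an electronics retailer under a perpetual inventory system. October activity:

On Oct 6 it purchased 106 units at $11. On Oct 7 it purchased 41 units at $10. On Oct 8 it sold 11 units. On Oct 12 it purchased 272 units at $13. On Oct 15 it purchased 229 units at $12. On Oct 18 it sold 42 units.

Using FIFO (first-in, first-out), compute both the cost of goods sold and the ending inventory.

Oct 8, 11 sold [FIFO — oldest first]: 11 @ $11 = $121
Oct 18, 42 sold [FIFO — oldest first]: 42 @ $11 = $462
Total COGS = $121 + $462 = $583
Ending inventory: 53 @ $11 + 41 @ $10 + 272 @ $13 + 229 @ $12 = $7,277
Check: goods available $7,860 = COGS $583 + ending $7,277

COGS = $583; ending inventory = $7,277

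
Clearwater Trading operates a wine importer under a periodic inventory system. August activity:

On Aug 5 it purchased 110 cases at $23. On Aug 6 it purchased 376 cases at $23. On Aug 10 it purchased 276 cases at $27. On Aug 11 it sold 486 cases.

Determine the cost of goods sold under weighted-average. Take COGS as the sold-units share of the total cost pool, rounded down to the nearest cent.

COGS = $11,882.12

Aug 11, sell 486: 486/762 × $18,630.00 → $11,882.12
Ending inventory (cost pool remaining) = $6,747.88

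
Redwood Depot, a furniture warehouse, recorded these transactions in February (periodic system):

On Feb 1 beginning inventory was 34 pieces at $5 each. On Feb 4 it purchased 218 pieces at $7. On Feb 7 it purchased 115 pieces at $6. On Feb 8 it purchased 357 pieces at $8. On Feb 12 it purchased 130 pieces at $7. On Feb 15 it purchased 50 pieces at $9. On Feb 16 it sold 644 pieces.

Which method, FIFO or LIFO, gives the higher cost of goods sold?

FIFO COGS: 34 @ $5 + 218 @ $7 + 115 @ $6 + 277 @ $8 = $4,602
LIFO COGS: 50 @ $9 + 130 @ $7 + 357 @ $8 + 107 @ $6 = $4,858

LIFO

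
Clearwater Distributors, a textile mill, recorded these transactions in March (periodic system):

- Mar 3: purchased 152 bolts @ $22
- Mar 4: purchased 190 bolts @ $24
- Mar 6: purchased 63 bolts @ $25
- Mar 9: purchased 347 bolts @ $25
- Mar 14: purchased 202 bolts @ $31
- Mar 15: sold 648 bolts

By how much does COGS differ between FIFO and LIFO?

$1,822

FIFO COGS: 152 @ $22 + 190 @ $24 + 63 @ $25 + 243 @ $25 = $15,554
LIFO COGS: 202 @ $31 + 347 @ $25 + 63 @ $25 + 36 @ $24 = $17,376
Difference = |$15,554 − $17,376| = $1,822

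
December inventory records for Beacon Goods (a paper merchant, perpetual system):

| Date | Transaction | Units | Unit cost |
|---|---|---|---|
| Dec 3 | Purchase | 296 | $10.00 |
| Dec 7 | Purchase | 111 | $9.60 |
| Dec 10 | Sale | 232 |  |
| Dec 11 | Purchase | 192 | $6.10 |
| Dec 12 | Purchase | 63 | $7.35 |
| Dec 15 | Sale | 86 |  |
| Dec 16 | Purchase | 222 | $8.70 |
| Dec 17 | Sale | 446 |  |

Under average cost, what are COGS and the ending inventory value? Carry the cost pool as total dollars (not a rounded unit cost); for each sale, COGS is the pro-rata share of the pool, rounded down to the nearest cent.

After Dec 3: 296 on hand, pool $2,960.00 (≈ $10.0000 each)
After Dec 7: 407 on hand, pool $4,025.60 (≈ $9.8909 each)
Dec 10, sell 232: 232/407 × $4,025.60 → $2,294.69
After Dec 11: 367 on hand, pool $2,902.11 (≈ $7.9077 each)
After Dec 12: 430 on hand, pool $3,365.16 (≈ $7.8260 each)
Dec 15, sell 86: 86/430 × $3,365.16 → $673.03
After Dec 16: 566 on hand, pool $4,623.53 (≈ $8.1688 each)
Dec 17, sell 446: 446/566 × $4,623.53 → $3,643.27
Total COGS = $2,294.69 + $673.03 + $3,643.27 = $6,610.99
Ending inventory (cost pool remaining) = $980.26

COGS = $6,610.99; ending inventory = $980.26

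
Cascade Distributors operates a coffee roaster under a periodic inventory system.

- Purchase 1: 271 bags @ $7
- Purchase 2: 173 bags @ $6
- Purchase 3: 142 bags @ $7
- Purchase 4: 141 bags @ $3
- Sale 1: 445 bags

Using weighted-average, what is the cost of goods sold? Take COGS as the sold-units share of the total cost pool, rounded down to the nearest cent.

Sale 1, sell 445: 445/727 × $4,352.00 → $2,663.87
Ending inventory (cost pool remaining) = $1,688.13
Check: goods available $4,352.00 = COGS $2,663.87 + ending $1,688.13

COGS = $2,663.87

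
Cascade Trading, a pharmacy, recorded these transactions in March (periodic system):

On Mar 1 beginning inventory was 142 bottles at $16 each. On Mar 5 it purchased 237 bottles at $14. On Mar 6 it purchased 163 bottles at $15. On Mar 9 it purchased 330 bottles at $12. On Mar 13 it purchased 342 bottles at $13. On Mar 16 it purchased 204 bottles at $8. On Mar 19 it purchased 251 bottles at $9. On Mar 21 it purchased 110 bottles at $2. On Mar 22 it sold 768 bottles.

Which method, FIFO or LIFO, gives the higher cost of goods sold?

FIFO

FIFO COGS: 142 @ $16 + 237 @ $14 + 163 @ $15 + 226 @ $12 = $10,747
LIFO COGS: 110 @ $2 + 251 @ $9 + 204 @ $8 + 203 @ $13 = $6,750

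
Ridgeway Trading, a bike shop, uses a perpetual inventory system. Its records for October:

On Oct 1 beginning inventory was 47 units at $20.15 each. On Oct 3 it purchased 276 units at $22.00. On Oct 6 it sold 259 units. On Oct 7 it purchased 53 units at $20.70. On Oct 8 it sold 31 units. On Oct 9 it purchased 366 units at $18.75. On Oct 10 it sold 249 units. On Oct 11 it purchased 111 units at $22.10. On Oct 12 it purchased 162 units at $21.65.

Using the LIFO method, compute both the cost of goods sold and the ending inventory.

Oct 6, 259 sold [LIFO — newest first]: 259 @ $22.00 = $5,698.00
Oct 8, 31 sold [LIFO — newest first]: 31 @ $20.70 = $641.70
Oct 10, 249 sold [LIFO — newest first]: 249 @ $18.75 = $4,668.75
Total COGS = $5,698.00 + $641.70 + $4,668.75 = $11,008.45
Ending inventory: 47 @ $20.15 + 17 @ $22.00 + 22 @ $20.70 + 117 @ $18.75 + 111 @ $22.10 + 162 @ $21.65 = $9,930.60

COGS = $11,008.45; ending inventory = $9,930.60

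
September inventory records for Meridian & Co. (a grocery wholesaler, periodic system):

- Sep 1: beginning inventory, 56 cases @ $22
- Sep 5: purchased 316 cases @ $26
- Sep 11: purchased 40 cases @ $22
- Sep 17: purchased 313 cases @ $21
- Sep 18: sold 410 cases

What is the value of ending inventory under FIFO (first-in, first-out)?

Ending inventory = $6,617

Sep 18, 410 sold [FIFO — oldest first]: 56 @ $22 + 316 @ $26 + 38 @ $22 = $10,284
Ending inventory: 2 @ $22 + 313 @ $21 = $6,617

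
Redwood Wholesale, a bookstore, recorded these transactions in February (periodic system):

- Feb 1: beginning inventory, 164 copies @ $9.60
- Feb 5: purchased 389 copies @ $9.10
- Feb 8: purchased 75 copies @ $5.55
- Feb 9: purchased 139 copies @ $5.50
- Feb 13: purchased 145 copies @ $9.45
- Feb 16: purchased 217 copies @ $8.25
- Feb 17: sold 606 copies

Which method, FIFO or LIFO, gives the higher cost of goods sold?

FIFO COGS: 164 @ $9.60 + 389 @ $9.10 + 53 @ $5.55 = $5,408.45
LIFO COGS: 217 @ $8.25 + 145 @ $9.45 + 139 @ $5.50 + 75 @ $5.55 + 30 @ $9.10 = $4,614.25

FIFO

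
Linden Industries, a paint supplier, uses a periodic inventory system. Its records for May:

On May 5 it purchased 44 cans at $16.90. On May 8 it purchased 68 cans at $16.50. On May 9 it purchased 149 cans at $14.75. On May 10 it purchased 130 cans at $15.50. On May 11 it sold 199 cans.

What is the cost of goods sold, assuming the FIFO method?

May 11, 199 sold [FIFO — oldest first]: 44 @ $16.90 + 68 @ $16.50 + 87 @ $14.75 = $3,148.85
Ending inventory: 62 @ $14.75 + 130 @ $15.50 = $2,929.50
Check: goods available $6,078.35 = COGS $3,148.85 + ending $2,929.50

COGS = $3,148.85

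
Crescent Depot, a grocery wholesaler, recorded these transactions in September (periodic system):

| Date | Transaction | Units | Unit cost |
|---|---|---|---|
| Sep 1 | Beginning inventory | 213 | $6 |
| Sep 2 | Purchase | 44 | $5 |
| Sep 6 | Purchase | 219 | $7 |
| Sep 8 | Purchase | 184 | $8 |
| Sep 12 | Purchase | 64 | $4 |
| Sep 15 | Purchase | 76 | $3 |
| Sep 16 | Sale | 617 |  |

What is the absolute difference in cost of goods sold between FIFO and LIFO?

$270

FIFO COGS: 213 @ $6 + 44 @ $5 + 219 @ $7 + 141 @ $8 = $4,159
LIFO COGS: 76 @ $3 + 64 @ $4 + 184 @ $8 + 219 @ $7 + 44 @ $5 + 30 @ $6 = $3,889
Difference = |$4,159 − $3,889| = $270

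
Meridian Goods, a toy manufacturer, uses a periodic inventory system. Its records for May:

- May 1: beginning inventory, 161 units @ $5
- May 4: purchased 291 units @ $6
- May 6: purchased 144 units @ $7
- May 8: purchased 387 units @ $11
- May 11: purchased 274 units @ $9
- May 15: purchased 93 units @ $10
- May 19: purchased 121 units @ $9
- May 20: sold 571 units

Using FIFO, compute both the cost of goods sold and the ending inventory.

May 20, 571 sold [FIFO — oldest first]: 161 @ $5 + 291 @ $6 + 119 @ $7 = $3,384
Ending inventory: 25 @ $7 + 387 @ $11 + 274 @ $9 + 93 @ $10 + 121 @ $9 = $8,917

COGS = $3,384; ending inventory = $8,917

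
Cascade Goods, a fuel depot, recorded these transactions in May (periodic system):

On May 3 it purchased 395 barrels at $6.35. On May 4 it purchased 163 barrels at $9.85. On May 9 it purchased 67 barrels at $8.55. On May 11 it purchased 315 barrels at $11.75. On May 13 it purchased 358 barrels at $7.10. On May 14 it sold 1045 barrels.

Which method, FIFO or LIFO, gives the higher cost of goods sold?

LIFO

FIFO COGS: 395 @ $6.35 + 163 @ $9.85 + 67 @ $8.55 + 315 @ $11.75 + 105 @ $7.10 = $9,133.40
LIFO COGS: 358 @ $7.10 + 315 @ $11.75 + 67 @ $8.55 + 163 @ $9.85 + 142 @ $6.35 = $9,323.15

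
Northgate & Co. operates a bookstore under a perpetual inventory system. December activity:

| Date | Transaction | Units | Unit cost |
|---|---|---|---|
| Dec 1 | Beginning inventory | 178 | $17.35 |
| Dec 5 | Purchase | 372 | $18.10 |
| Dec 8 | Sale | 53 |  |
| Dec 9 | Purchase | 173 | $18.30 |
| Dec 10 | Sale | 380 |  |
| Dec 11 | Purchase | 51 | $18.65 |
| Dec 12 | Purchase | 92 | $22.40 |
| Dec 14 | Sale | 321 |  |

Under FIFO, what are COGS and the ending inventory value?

COGS = $13,565.55; ending inventory = $2,433.80

Dec 8, 53 sold [FIFO — oldest first]: 53 @ $17.35 = $919.55
Dec 10, 380 sold [FIFO — oldest first]: 125 @ $17.35 + 255 @ $18.10 = $6,784.25
Dec 14, 321 sold [FIFO — oldest first]: 117 @ $18.10 + 173 @ $18.30 + 31 @ $18.65 = $5,861.75
Total COGS = $919.55 + $6,784.25 + $5,861.75 = $13,565.55
Ending inventory: 20 @ $18.65 + 92 @ $22.40 = $2,433.80
Check: goods available $15,999.35 = COGS $13,565.55 + ending $2,433.80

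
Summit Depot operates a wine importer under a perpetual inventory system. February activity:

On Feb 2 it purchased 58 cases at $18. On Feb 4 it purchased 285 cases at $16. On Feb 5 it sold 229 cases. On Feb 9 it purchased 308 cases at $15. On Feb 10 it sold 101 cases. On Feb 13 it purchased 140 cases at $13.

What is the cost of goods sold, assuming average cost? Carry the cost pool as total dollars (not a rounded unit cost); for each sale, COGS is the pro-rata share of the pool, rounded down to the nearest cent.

After Feb 2: 58 on hand, pool $1,044.00 (≈ $18.0000 each)
After Feb 4: 343 on hand, pool $5,604.00 (≈ $16.3382 each)
Feb 5, sell 229: 229/343 × $5,604.00 → $3,741.44
After Feb 9: 422 on hand, pool $6,482.56 (≈ $15.3615 each)
Feb 10, sell 101: 101/422 × $6,482.56 → $1,551.51
After Feb 13: 461 on hand, pool $6,751.05 (≈ $14.6444 each)
Total COGS = $3,741.44 + $1,551.51 = $5,292.95
Ending inventory (cost pool remaining) = $6,751.05

COGS = $5,292.95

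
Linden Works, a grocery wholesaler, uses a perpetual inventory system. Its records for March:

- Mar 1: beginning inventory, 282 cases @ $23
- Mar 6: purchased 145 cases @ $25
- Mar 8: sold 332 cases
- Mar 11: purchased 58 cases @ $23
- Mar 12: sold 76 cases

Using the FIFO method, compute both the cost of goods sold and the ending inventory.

COGS = $9,636; ending inventory = $1,809

Mar 8, 332 sold [FIFO — oldest first]: 282 @ $23 + 50 @ $25 = $7,736
Mar 12, 76 sold [FIFO — oldest first]: 76 @ $25 = $1,900
Total COGS = $7,736 + $1,900 = $9,636
Ending inventory: 19 @ $25 + 58 @ $23 = $1,809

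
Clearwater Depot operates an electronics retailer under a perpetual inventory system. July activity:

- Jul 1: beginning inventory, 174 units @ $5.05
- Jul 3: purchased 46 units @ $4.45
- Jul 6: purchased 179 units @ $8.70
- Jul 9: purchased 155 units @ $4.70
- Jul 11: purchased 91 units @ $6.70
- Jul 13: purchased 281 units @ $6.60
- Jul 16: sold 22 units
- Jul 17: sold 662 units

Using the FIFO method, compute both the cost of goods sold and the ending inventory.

Jul 16, 22 sold [FIFO — oldest first]: 22 @ $5.05 = $111.10
Jul 17, 662 sold [FIFO — oldest first]: 152 @ $5.05 + 46 @ $4.45 + 179 @ $8.70 + 155 @ $4.70 + 91 @ $6.70 + 39 @ $6.60 = $4,125.20
Total COGS = $111.10 + $4,125.20 = $4,236.30
Ending inventory: 242 @ $6.60 = $1,597.20
Check: goods available $5,833.50 = COGS $4,236.30 + ending $1,597.20

COGS = $4,236.30; ending inventory = $1,597.20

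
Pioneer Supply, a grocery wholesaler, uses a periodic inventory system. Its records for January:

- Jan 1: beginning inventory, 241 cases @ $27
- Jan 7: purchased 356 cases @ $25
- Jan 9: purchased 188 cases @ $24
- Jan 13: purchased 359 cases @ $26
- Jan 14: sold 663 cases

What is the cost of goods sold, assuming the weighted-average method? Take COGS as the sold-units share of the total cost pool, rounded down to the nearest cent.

COGS = $16,953.44

Jan 14, sell 663: 663/1144 × $29,253.00 → $16,953.44
Ending inventory (cost pool remaining) = $12,299.56
Check: goods available $29,253.00 = COGS $16,953.44 + ending $12,299.56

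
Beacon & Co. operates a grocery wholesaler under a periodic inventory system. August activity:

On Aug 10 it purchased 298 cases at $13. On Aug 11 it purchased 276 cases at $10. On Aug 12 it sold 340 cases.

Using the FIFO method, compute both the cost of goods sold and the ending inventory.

COGS = $4,294; ending inventory = $2,340

Aug 12, 340 sold [FIFO — oldest first]: 298 @ $13 + 42 @ $10 = $4,294
Ending inventory: 234 @ $10 = $2,340
Check: goods available $6,634 = COGS $4,294 + ending $2,340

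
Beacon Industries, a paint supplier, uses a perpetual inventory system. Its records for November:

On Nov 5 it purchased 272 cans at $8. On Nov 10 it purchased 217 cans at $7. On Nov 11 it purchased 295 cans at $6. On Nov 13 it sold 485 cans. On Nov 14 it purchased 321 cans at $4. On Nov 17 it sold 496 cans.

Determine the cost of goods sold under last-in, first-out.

COGS = $5,757

Nov 13, 485 sold [LIFO — newest first]: 295 @ $6 + 190 @ $7 = $3,100
Nov 17, 496 sold [LIFO — newest first]: 321 @ $4 + 27 @ $7 + 148 @ $8 = $2,657
Total COGS = $3,100 + $2,657 = $5,757
Ending inventory: 124 @ $8 = $992
Check: goods available $6,749 = COGS $5,757 + ending $992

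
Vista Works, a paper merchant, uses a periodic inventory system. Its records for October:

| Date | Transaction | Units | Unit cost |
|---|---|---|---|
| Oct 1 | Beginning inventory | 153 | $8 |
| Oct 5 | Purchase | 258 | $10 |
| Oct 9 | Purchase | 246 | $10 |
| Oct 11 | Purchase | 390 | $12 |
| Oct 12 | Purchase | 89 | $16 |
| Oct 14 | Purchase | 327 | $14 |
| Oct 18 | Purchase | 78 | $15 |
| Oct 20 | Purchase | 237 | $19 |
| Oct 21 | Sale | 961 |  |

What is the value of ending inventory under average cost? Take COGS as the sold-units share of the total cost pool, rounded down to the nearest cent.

Oct 21, sell 961: 961/1778 × $22,619.00 → $12,225.45
Ending inventory (cost pool remaining) = $10,393.55
Check: goods available $22,619.00 = COGS $12,225.45 + ending $10,393.55

Ending inventory = $10,393.55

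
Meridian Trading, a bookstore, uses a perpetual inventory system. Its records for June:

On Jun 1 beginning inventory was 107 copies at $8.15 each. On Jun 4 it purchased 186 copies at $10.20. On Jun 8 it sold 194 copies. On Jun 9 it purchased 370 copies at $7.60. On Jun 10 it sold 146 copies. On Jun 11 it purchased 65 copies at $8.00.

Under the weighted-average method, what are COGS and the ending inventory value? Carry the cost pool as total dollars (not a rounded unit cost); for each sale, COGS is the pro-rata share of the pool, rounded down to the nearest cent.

After Jun 1: 107 on hand, pool $872.05 (≈ $8.1500 each)
After Jun 4: 293 on hand, pool $2,769.25 (≈ $9.4514 each)
Jun 8, sell 194: 194/293 × $2,769.25 → $1,833.56
After Jun 9: 469 on hand, pool $3,747.69 (≈ $7.9908 each)
Jun 10, sell 146: 146/469 × $3,747.69 → $1,166.65
After Jun 11: 388 on hand, pool $3,101.04 (≈ $7.9924 each)
Total COGS = $1,833.56 + $1,166.65 = $3,000.21
Ending inventory (cost pool remaining) = $3,101.04

COGS = $3,000.21; ending inventory = $3,101.04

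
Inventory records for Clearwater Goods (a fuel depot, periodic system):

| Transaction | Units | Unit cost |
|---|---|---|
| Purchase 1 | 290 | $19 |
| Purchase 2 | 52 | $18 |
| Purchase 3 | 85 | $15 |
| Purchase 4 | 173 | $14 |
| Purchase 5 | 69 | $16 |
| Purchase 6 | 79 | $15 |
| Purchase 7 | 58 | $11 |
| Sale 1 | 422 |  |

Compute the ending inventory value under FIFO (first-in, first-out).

Sale 1 (422) [FIFO — oldest first]: 290 @ $19 + 52 @ $18 + 80 @ $15 = $7,646
Ending inventory: 5 @ $15 + 173 @ $14 + 69 @ $16 + 79 @ $15 + 58 @ $11 = $5,424

Ending inventory = $5,424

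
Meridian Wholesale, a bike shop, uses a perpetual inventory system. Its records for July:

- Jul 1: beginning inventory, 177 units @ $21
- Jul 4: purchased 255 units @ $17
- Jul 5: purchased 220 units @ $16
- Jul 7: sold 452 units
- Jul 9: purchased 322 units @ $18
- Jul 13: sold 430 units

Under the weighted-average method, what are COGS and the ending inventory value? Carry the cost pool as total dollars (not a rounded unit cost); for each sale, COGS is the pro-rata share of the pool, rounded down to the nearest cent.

COGS = $15,720.86; ending inventory = $1,647.14

After Jul 1: 177 on hand, pool $3,717.00 (≈ $21.0000 each)
After Jul 4: 432 on hand, pool $8,052.00 (≈ $18.6389 each)
After Jul 5: 652 on hand, pool $11,572.00 (≈ $17.7485 each)
Jul 7, sell 452: 452/652 × $11,572.00 → $8,022.30
After Jul 9: 522 on hand, pool $9,345.70 (≈ $17.9036 each)
Jul 13, sell 430: 430/522 × $9,345.70 → $7,698.56
Total COGS = $8,022.30 + $7,698.56 = $15,720.86
Ending inventory (cost pool remaining) = $1,647.14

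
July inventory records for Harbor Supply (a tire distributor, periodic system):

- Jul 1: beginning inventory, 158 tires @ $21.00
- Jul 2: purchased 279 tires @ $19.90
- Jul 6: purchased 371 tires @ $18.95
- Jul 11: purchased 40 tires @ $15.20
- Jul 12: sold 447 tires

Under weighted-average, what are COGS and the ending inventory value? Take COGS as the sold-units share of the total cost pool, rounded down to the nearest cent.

Jul 12, sell 447: 447/848 × $16,508.55 → $8,702.03
Ending inventory (cost pool remaining) = $7,806.52
Check: goods available $16,508.55 = COGS $8,702.03 + ending $7,806.52

COGS = $8,702.03; ending inventory = $7,806.52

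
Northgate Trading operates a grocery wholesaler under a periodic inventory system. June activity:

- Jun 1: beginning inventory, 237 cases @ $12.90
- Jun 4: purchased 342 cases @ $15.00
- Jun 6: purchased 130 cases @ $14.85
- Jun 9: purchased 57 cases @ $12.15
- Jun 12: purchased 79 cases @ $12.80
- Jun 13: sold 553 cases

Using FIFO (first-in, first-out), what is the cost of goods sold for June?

COGS = $7,797.30

Jun 13, 553 sold [FIFO — oldest first]: 237 @ $12.90 + 316 @ $15.00 = $7,797.30
Ending inventory: 26 @ $15.00 + 130 @ $14.85 + 57 @ $12.15 + 79 @ $12.80 = $4,024.25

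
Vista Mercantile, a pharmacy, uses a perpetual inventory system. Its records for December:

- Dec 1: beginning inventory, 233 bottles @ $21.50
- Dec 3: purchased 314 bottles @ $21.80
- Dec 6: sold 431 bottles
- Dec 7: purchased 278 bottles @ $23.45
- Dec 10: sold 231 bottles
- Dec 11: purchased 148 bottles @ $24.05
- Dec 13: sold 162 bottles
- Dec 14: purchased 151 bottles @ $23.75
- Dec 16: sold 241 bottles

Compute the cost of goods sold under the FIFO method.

COGS = $24,118.20

Dec 6, 431 sold [FIFO — oldest first]: 233 @ $21.50 + 198 @ $21.80 = $9,325.90
Dec 10, 231 sold [FIFO — oldest first]: 116 @ $21.80 + 115 @ $23.45 = $5,225.55
Dec 13, 162 sold [FIFO — oldest first]: 162 @ $23.45 = $3,798.90
Dec 16, 241 sold [FIFO — oldest first]: 1 @ $23.45 + 148 @ $24.05 + 92 @ $23.75 = $5,767.85
Total COGS = $9,325.90 + $5,225.55 + $3,798.90 + $5,767.85 = $24,118.20
Ending inventory: 59 @ $23.75 = $1,401.25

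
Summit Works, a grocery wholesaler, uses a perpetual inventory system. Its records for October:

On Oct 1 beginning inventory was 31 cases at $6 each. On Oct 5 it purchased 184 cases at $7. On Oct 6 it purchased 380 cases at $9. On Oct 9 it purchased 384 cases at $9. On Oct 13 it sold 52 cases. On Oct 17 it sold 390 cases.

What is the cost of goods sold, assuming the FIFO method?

COGS = $3,517

Oct 13, 52 sold [FIFO — oldest first]: 31 @ $6 + 21 @ $7 = $333
Oct 17, 390 sold [FIFO — oldest first]: 163 @ $7 + 227 @ $9 = $3,184
Total COGS = $333 + $3,184 = $3,517
Ending inventory: 153 @ $9 + 384 @ $9 = $4,833
Check: goods available $8,350 = COGS $3,517 + ending $4,833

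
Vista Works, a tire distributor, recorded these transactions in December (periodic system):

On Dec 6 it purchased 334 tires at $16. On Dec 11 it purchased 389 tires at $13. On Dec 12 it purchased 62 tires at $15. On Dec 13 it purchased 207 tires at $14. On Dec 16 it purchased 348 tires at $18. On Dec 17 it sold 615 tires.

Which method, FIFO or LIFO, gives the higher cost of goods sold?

FIFO COGS: 334 @ $16 + 281 @ $13 = $8,997
LIFO COGS: 348 @ $18 + 207 @ $14 + 60 @ $15 = $10,062

LIFO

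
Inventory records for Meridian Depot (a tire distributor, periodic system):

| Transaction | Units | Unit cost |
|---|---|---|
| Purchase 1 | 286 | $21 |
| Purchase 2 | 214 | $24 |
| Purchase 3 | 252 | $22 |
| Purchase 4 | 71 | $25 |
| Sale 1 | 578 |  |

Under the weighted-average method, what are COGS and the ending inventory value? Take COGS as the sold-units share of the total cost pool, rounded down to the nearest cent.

COGS = $12,965.31; ending inventory = $5,495.69

Sale 1, sell 578: 578/823 × $18,461.00 → $12,965.31
Ending inventory (cost pool remaining) = $5,495.69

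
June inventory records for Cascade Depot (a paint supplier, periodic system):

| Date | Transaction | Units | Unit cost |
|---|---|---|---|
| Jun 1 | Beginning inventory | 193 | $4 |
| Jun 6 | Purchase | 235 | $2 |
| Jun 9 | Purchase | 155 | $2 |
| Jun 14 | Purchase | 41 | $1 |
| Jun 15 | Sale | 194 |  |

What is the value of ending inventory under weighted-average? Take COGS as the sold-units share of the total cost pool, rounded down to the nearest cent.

Jun 15, sell 194: 194/624 × $1,593.00 → $495.25
Ending inventory (cost pool remaining) = $1,097.75

Ending inventory = $1,097.75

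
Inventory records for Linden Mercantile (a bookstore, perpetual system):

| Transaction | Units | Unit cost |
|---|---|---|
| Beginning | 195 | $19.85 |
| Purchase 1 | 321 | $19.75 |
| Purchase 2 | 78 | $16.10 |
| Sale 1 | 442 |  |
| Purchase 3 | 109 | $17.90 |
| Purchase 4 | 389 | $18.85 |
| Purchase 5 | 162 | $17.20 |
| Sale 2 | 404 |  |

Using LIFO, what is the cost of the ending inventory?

Sale 1 (442) [LIFO — newest first]: 78 @ $16.10 + 321 @ $19.75 + 43 @ $19.85 = $8,449.10
Sale 2 (404) [LIFO — newest first]: 162 @ $17.20 + 242 @ $18.85 = $7,348.10
Total COGS = $8,449.10 + $7,348.10 = $15,797.20
Ending inventory: 152 @ $19.85 + 109 @ $17.90 + 147 @ $18.85 = $7,739.25

Ending inventory = $7,739.25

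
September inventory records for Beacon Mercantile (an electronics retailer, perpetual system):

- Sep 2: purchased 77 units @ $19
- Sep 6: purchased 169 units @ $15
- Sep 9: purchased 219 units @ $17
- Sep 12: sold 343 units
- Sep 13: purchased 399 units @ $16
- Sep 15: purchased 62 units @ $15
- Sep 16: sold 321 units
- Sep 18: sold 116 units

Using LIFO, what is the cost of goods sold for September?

COGS = $12,513

Sep 12, 343 sold [LIFO — newest first]: 219 @ $17 + 124 @ $15 = $5,583
Sep 16, 321 sold [LIFO — newest first]: 62 @ $15 + 259 @ $16 = $5,074
Sep 18, 116 sold [LIFO — newest first]: 116 @ $16 = $1,856
Total COGS = $5,583 + $5,074 + $1,856 = $12,513
Ending inventory: 77 @ $19 + 45 @ $15 + 24 @ $16 = $2,522
Check: goods available $15,035 = COGS $12,513 + ending $2,522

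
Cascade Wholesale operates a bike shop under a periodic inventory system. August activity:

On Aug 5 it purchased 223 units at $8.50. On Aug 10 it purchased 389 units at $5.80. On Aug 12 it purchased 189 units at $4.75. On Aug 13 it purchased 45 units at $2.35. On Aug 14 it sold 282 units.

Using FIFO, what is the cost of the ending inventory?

Ending inventory = $2,917.50

Aug 14, 282 sold [FIFO — oldest first]: 223 @ $8.50 + 59 @ $5.80 = $2,237.70
Ending inventory: 330 @ $5.80 + 189 @ $4.75 + 45 @ $2.35 = $2,917.50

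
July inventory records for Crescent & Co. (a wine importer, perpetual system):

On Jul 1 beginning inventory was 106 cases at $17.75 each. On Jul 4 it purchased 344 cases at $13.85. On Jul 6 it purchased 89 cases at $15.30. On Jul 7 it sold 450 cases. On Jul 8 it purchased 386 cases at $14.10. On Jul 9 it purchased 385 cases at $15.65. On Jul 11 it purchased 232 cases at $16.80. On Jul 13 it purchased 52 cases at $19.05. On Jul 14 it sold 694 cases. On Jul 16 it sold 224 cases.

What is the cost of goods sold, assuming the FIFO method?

COGS = $20,449.85

Jul 7, 450 sold [FIFO — oldest first]: 106 @ $17.75 + 344 @ $13.85 = $6,645.90
Jul 14, 694 sold [FIFO — oldest first]: 89 @ $15.30 + 386 @ $14.10 + 219 @ $15.65 = $10,231.65
Jul 16, 224 sold [FIFO — oldest first]: 166 @ $15.65 + 58 @ $16.80 = $3,572.30
Total COGS = $6,645.90 + $10,231.65 + $3,572.30 = $20,449.85
Ending inventory: 174 @ $16.80 + 52 @ $19.05 = $3,913.80
Check: goods available $24,363.65 = COGS $20,449.85 + ending $3,913.80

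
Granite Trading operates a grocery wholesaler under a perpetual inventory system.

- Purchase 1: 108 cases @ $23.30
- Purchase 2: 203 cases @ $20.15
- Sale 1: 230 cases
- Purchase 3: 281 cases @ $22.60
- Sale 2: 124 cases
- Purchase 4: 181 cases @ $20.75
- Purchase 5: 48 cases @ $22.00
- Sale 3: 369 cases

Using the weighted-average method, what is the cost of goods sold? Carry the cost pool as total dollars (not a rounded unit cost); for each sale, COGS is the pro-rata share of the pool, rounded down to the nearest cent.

After Purchase 1: 108 on hand, pool $2,516.40 (≈ $23.3000 each)
After Purchase 2: 311 on hand, pool $6,606.85 (≈ $21.2439 each)
Sale 1, sell 230: 230/311 × $6,606.85 → $4,886.09
After Purchase 3: 362 on hand, pool $8,071.36 (≈ $22.2966 each)
Sale 2, sell 124: 124/362 × $8,071.36 → $2,764.77
After Purchase 4: 419 on hand, pool $9,062.34 (≈ $21.6285 each)
After Purchase 5: 467 on hand, pool $10,118.34 (≈ $21.6667 each)
Sale 3, sell 369: 369/467 × $10,118.34 → $7,995.00
Total COGS = $4,886.09 + $2,764.77 + $7,995.00 = $15,645.86
Ending inventory (cost pool remaining) = $2,123.34

COGS = $15,645.86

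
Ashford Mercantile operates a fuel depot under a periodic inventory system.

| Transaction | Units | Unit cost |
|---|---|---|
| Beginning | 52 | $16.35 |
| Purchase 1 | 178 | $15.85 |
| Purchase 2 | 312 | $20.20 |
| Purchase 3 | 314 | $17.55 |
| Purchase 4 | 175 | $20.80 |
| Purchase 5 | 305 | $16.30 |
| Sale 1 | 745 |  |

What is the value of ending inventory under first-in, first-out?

Ending inventory = $10,559.55

Sale 1 (745) [FIFO — oldest first]: 52 @ $16.35 + 178 @ $15.85 + 312 @ $20.20 + 203 @ $17.55 = $13,536.55
Ending inventory: 111 @ $17.55 + 175 @ $20.80 + 305 @ $16.30 = $10,559.55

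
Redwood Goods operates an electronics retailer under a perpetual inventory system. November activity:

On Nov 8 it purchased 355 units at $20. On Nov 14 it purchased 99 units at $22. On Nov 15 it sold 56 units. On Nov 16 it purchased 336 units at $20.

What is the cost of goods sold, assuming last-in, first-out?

COGS = $1,232

Nov 15, 56 sold [LIFO — newest first]: 56 @ $22 = $1,232
Ending inventory: 355 @ $20 + 43 @ $22 + 336 @ $20 = $14,766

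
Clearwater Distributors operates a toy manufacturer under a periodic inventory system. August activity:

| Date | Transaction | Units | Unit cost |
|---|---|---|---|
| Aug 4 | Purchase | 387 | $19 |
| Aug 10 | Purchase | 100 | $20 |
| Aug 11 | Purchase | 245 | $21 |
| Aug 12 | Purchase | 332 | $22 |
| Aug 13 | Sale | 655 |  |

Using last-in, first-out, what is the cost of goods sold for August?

Aug 13, 655 sold [LIFO — newest first]: 332 @ $22 + 245 @ $21 + 78 @ $20 = $14,009
Ending inventory: 387 @ $19 + 22 @ $20 = $7,793

COGS = $14,009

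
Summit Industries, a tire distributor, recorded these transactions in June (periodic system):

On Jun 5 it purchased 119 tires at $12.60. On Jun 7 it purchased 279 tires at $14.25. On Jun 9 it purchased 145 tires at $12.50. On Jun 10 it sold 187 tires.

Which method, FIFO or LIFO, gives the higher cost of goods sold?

FIFO COGS: 119 @ $12.60 + 68 @ $14.25 = $2,468.40
LIFO COGS: 145 @ $12.50 + 42 @ $14.25 = $2,411.00

FIFO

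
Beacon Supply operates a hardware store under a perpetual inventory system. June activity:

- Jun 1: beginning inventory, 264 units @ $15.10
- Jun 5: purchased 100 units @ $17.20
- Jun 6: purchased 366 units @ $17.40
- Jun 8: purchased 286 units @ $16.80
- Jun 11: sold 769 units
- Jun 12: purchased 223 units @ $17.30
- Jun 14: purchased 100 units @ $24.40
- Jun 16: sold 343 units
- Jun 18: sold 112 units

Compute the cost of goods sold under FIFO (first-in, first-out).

COGS = $20,478.00

Jun 11, 769 sold [FIFO — oldest first]: 264 @ $15.10 + 100 @ $17.20 + 366 @ $17.40 + 39 @ $16.80 = $12,730.00
Jun 16, 343 sold [FIFO — oldest first]: 247 @ $16.80 + 96 @ $17.30 = $5,810.40
Jun 18, 112 sold [FIFO — oldest first]: 112 @ $17.30 = $1,937.60
Total COGS = $12,730.00 + $5,810.40 + $1,937.60 = $20,478.00
Ending inventory: 15 @ $17.30 + 100 @ $24.40 = $2,699.50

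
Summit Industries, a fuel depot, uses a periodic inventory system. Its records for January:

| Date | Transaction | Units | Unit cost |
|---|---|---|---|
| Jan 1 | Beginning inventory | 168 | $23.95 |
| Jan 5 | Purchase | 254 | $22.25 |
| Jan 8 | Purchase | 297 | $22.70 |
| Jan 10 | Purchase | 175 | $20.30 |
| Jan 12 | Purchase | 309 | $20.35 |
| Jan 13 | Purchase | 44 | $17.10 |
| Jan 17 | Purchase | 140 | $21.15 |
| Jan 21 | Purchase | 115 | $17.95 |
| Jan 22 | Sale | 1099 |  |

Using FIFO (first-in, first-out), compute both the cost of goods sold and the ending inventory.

COGS = $24,141.25; ending inventory = $7,894.05

Jan 22, 1099 sold [FIFO — oldest first]: 168 @ $23.95 + 254 @ $22.25 + 297 @ $22.70 + 175 @ $20.30 + 205 @ $20.35 = $24,141.25
Ending inventory: 104 @ $20.35 + 44 @ $17.10 + 140 @ $21.15 + 115 @ $17.95 = $7,894.05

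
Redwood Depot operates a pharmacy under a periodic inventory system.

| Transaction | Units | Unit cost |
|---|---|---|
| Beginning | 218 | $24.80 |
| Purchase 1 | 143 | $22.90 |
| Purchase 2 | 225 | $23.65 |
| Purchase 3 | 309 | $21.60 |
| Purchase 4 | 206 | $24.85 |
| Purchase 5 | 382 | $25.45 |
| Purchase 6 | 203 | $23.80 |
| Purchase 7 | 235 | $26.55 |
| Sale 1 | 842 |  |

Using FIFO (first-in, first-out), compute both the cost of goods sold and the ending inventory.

COGS = $19,531.95; ending inventory = $27,056.45

Sale 1 (842) [FIFO — oldest first]: 218 @ $24.80 + 143 @ $22.90 + 225 @ $23.65 + 256 @ $21.60 = $19,531.95
Ending inventory: 53 @ $21.60 + 206 @ $24.85 + 382 @ $25.45 + 203 @ $23.80 + 235 @ $26.55 = $27,056.45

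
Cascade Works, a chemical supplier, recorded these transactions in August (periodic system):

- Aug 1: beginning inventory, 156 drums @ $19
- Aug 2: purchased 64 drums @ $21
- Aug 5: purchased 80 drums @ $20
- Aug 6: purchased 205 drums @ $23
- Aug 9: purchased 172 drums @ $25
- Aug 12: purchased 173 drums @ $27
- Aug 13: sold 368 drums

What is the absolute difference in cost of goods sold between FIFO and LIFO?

FIFO COGS: 156 @ $19 + 64 @ $21 + 80 @ $20 + 68 @ $23 = $7,472
LIFO COGS: 173 @ $27 + 172 @ $25 + 23 @ $23 = $9,500
Difference = |$7,472 − $9,500| = $2,028

$2,028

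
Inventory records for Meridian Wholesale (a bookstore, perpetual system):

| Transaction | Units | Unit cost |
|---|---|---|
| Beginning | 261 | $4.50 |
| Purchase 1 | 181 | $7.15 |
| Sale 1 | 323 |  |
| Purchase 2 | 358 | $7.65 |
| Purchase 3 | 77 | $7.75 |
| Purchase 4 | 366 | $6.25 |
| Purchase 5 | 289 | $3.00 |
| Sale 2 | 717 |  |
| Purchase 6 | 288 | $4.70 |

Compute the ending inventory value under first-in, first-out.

Ending inventory = $3,489.35

Sale 1 (323) [FIFO — oldest first]: 261 @ $4.50 + 62 @ $7.15 = $1,617.80
Sale 2 (717) [FIFO — oldest first]: 119 @ $7.15 + 358 @ $7.65 + 77 @ $7.75 + 163 @ $6.25 = $5,205.05
Total COGS = $1,617.80 + $5,205.05 = $6,822.85
Ending inventory: 203 @ $6.25 + 289 @ $3.00 + 288 @ $4.70 = $3,489.35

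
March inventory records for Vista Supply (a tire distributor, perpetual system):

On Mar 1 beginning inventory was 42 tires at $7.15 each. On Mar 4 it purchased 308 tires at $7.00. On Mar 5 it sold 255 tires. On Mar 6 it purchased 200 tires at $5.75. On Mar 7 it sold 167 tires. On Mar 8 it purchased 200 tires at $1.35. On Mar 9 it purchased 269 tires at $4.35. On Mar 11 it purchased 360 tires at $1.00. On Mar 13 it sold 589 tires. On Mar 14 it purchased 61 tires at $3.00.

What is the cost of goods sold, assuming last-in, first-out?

Mar 5, 255 sold [LIFO — newest first]: 255 @ $7.00 = $1,785.00
Mar 7, 167 sold [LIFO — newest first]: 167 @ $5.75 = $960.25
Mar 13, 589 sold [LIFO — newest first]: 360 @ $1.00 + 229 @ $4.35 = $1,356.15
Total COGS = $1,785.00 + $960.25 + $1,356.15 = $4,101.40
Ending inventory: 42 @ $7.15 + 53 @ $7.00 + 33 @ $5.75 + 200 @ $1.35 + 40 @ $4.35 + 61 @ $3.00 = $1,488.05

COGS = $4,101.40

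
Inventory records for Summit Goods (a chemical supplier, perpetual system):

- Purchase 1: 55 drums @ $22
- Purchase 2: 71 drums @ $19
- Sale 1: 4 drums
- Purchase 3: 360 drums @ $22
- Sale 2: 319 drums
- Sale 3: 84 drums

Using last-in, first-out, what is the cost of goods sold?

Sale 1 (4) [LIFO — newest first]: 4 @ $19 = $76
Sale 2 (319) [LIFO — newest first]: 319 @ $22 = $7,018
Sale 3 (84) [LIFO — newest first]: 41 @ $22 + 43 @ $19 = $1,719
Total COGS = $76 + $7,018 + $1,719 = $8,813
Ending inventory: 55 @ $22 + 24 @ $19 = $1,666
Check: goods available $10,479 = COGS $8,813 + ending $1,666

COGS = $8,813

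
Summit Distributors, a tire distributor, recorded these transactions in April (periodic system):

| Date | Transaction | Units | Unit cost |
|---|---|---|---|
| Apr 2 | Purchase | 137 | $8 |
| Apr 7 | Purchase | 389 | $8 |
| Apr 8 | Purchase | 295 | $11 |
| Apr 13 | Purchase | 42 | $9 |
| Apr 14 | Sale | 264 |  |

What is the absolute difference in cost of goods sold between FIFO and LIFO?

$708

FIFO COGS: 137 @ $8 + 127 @ $8 = $2,112
LIFO COGS: 42 @ $9 + 222 @ $11 = $2,820
Difference = |$2,112 − $2,820| = $708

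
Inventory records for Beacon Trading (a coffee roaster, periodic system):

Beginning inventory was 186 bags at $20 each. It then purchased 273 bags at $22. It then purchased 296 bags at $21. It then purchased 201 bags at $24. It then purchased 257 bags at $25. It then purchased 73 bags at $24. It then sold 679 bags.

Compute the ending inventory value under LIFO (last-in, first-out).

Sale 1 (679) [LIFO — newest first]: 73 @ $24 + 257 @ $25 + 201 @ $24 + 148 @ $21 = $16,109
Ending inventory: 186 @ $20 + 273 @ $22 + 148 @ $21 = $12,834
Check: goods available $28,943 = COGS $16,109 + ending $12,834

Ending inventory = $12,834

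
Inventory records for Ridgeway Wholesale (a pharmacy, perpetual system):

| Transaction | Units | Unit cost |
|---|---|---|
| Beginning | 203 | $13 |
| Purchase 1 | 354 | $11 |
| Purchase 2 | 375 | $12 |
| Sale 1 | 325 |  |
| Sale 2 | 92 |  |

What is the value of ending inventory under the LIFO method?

Ending inventory = $6,071

Sale 1 (325) [LIFO — newest first]: 325 @ $12 = $3,900
Sale 2 (92) [LIFO — newest first]: 50 @ $12 + 42 @ $11 = $1,062
Total COGS = $3,900 + $1,062 = $4,962
Ending inventory: 203 @ $13 + 312 @ $11 = $6,071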